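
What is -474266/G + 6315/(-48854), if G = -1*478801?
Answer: 20146162849/23391344054 ≈ 0.86127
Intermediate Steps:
G = -478801
-474266/G + 6315/(-48854) = -474266/(-478801) + 6315/(-48854) = -474266*(-1/478801) + 6315*(-1/48854) = 474266/478801 - 6315/48854 = 20146162849/23391344054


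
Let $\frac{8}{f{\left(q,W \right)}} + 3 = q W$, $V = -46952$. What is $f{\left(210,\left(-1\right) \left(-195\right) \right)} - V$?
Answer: $\frac{1922543552}{40947} \approx 46952.0$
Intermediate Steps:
$f{\left(q,W \right)} = \frac{8}{-3 + W q}$ ($f{\left(q,W \right)} = \frac{8}{-3 + q W} = \frac{8}{-3 + W q}$)
$f{\left(210,\left(-1\right) \left(-195\right) \right)} - V = \frac{8}{-3 + \left(-1\right) \left(-195\right) 210} - -46952 = \frac{8}{-3 + 195 \cdot 210} + 46952 = \frac{8}{-3 + 40950} + 46952 = \frac{8}{40947} + 46952 = \frac{1922543552}{40947}$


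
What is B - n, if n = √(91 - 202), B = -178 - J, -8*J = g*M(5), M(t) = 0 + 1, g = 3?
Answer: -1421/8 - I*√111 ≈ -177.63 - 10.536*I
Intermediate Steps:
M(t) = 1
J = -3/8 ≈ -0.37500
B = -1421/8 (B = -178 - 1*(-3/8) = -178 + 3/8 = -1421/8 ≈ -177.63)
n = I*√111 (n = √(-111) = I*√111 ≈ 10.536*I)
B - n = -1421/8 - I*√111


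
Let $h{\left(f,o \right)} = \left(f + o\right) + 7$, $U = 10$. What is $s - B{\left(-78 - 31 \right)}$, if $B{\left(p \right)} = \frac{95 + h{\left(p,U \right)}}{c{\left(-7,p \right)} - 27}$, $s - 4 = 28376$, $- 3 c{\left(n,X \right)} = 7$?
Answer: $\frac{2497449}{88} \approx 28380.0$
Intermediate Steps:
$c{\left(n,X \right)} = - \frac{7}{3}$ ($c{\left(n,X \right)} = \left(- \frac{1}{3}\right) 7 = - \frac{7}{3}$)
$s = 28380$ ($s = 4 + 28376 = 28380$)
$h{\left(f,o \right)} = 7 + f + o$
$B{\left(p \right)} = - \frac{42}{11} - \frac{3 p}{88}$ ($B{\left(p \right)} = \frac{95 + \left(7 + p + 10\right)}{- \frac{7}{3} - 27} = \frac{95 + \left(17 + p\right)}{- \frac{88}{3}} = \left(112 + p\right) \left(- \frac{3}{88}\right) = - \frac{42}{11} - \frac{3 p}{88}$)
$s - B{\left(-78 - 31 \right)} = 28380 - \left(- \frac{42}{11} - \frac{3 \left(-78 - 31\right)}{88}\right) = 28380 - \left(- \frac{42}{11} - - \frac{327}{88}\right) = 28380 - \left(- \frac{42}{11} + \frac{327}{88}\right) = 28380 - - \frac{9}{88} = 28380 + \frac{9}{88} = \frac{2497449}{88}$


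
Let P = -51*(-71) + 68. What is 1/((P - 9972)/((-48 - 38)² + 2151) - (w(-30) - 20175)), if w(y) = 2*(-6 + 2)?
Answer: 9547/192680818 ≈ 4.9548e-5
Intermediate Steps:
P = 3689 (P = 3621 + 68 = 3689)
w(y) = -8 (w(y) = 2*(-4) = -8)
1/((P - 9972)/((-48 - 38)² + 2151) - (w(-30) - 20175)) = 1/((3689 - 9972)/((-48 - 38)² + 2151) - (-8 - 20175)) = 1/(-6283/((-86)² + 2151) - 1*(-20183)) = 1/(-6283/(7396 + 2151) + 20183) = 1/(-6283/9547 + 20183) = 1/(192680818/9547) = 9547/192680818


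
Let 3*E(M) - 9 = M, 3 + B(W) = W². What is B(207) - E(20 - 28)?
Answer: 128537/3 ≈ 42846.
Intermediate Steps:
B(W) = -3 + W²
E(M) = 3 + M/3
B(207) - E(20 - 28) = (-3 + 207²) - (3 + (20 - 28)/3) = (-3 + 42849) - (3 + (⅓)*(-8)) = 42846 - (3 - 8/3) = 42846 - 1*⅓ = 42846 - ⅓ = 128537/3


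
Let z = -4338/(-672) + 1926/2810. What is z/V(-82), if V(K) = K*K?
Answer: 1123671/1058088640 ≈ 0.0010620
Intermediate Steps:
z = 1123671/157360 (z = -4338*(-1/672) + 1926*(1/2810) = 723/112 + 963/1405 = 1123671/157360 ≈ 7.1408)
V(K) = K²
z/V(-82) = 1123671/(157360*((-82)²)) = (1123671/157360)/6724 = (1123671/157360)*(1/6724) = 1123671/1058088640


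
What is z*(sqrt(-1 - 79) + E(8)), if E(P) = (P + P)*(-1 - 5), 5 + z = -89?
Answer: 9024 - 376*I*sqrt(5) ≈ 9024.0 - 840.76*I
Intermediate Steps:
z = -94 (z = -5 - 89 = -94)
E(P) = -12*P (E(P) = (2*P)*(-6) = -12*P)
z*(sqrt(-1 - 79) + E(8)) = -94*(sqrt(-1 - 79) - 12*8) = -94*(sqrt(-80) - 96) = -94*(4*I*sqrt(5) - 96) = -94*(-96 + 4*I*sqrt(5)) = 9024 - 376*I*sqrt(5)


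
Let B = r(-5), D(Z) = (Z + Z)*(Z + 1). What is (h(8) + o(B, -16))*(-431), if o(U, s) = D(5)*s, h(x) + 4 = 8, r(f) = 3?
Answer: 412036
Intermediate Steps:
D(Z) = 2*Z*(1 + Z) (D(Z) = (2*Z)*(1 + Z) = 2*Z*(1 + Z))
B = 3
h(x) = 4 (h(x) = -4 + 8 = 4)
o(U, s) = 60*s (o(U, s) = (2*5*(1 + 5))*s = (2*5*6)*s = 60*s)
(h(8) + o(B, -16))*(-431) = (4 + 60*(-16))*(-431) = (4 - 960)*(-431) = -956*(-431) = 412036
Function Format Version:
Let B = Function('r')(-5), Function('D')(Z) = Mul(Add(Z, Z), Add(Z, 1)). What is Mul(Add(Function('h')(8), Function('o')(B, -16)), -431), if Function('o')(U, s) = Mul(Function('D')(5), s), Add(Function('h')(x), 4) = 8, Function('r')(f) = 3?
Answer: 412036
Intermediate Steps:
Function('D')(Z) = Mul(2, Z, Add(1, Z)) (Function('D')(Z) = Mul(Mul(2, Z), Add(1, Z)) = Mul(2, Z, Add(1, Z)))
B = 3
Function('h')(x) = 4 (Function('h')(x) = Add(-4, 8) = 4)
Function('o')(U, s) = Mul(60, s) (Function('o')(U, s) = Mul(Mul(2, 5, Add(1, 5)), s) = Mul(Mul(2, 5, 6), s) = Mul(60, s))
Mul(Add(Function('h')(8), Function('o')(B, -16)), -431) = Mul(Add(4, Mul(60, -16)), -431) = Mul(Add(4, -960), -431) = Mul(-956, -431) = 412036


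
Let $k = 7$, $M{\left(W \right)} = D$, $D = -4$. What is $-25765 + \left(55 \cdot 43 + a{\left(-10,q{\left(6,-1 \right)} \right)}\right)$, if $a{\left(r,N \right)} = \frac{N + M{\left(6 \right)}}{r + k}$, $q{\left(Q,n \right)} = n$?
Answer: $- \frac{70195}{3} \approx -23398.0$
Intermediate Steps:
$M{\left(W \right)} = -4$
$a{\left(r,N \right)} = \frac{-4 + N}{7 + r}$ ($a{\left(r,N \right)} = \frac{N - 4}{r + 7} = \frac{-4 + N}{7 + r}$)
$-25765 + \left(55 \cdot 43 + a{\left(-10,q{\left(6,-1 \right)} \right)}\right) = -25765 + \left(55 \cdot 43 + \frac{-4 - 1}{7 - 10}\right) = -25765 + \left(2365 + \frac{1}{-3} \left(-5\right)\right) = -25765 + \left(2365 - - \frac{5}{3}\right) = -25765 + \left(2365 + \frac{5}{3}\right) = -25765 + \frac{7100}{3} = - \frac{70195}{3}$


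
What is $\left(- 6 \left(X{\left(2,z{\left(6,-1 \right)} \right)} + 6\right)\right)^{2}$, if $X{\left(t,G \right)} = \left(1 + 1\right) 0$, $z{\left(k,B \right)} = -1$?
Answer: $1296$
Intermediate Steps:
$X{\left(t,G \right)} = 0$ ($X{\left(t,G \right)} = 2 \cdot 0 = 0$)
$\left(- 6 \left(X{\left(2,z{\left(6,-1 \right)} \right)} + 6\right)\right)^{2} = \left(- 6 \left(0 + 6\right)\right)^{2} = \left(\left(-6\right) 6\right)^{2} = \left(-36\right)^{2} = 1296$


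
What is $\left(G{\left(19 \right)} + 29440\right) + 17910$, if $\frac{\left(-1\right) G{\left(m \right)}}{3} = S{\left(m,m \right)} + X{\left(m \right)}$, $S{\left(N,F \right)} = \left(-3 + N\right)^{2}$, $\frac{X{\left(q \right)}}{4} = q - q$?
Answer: $46582$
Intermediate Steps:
$X{\left(q \right)} = 0$ ($X{\left(q \right)} = 4 \left(q - q\right) = 4 \cdot 0 = 0$)
$G{\left(m \right)} = - 3 \left(-3 + m\right)^{2}$ ($G{\left(m \right)} = - 3 \left(\left(-3 + m\right)^{2} + 0\right) = - 3 \left(-3 + m\right)^{2}$)
$\left(G{\left(19 \right)} + 29440\right) + 17910 = \left(- 3 \left(-3 + 19\right)^{2} + 29440\right) + 17910 = \left(- 3 \cdot 16^{2} + 29440\right) + 17910 = \left(\left(-3\right) 256 + 29440\right) + 17910 = \left(-768 + 29440\right) + 17910 = 28672 + 17910 = 46582$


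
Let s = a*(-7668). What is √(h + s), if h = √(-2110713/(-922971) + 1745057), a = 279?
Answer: √(-202497613471840428 + 615314*√41293699851834535)/307657 ≈ 1462.2*I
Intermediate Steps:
s = -2139372 (s = 279*(-7668) = -2139372)
h = 2*√41293699851834535/307657 (h = √(-2110713*(-1/922971) + 1745057) = √(703571/307657 + 1745057) = √(536879705020/307657) = 2*√41293699851834535/307657 ≈ 1321.0)
√(h + s) = √(2*√41293699851834535/307657 - 2139372) = √(-2139372 + 2*√41293699851834535/307657)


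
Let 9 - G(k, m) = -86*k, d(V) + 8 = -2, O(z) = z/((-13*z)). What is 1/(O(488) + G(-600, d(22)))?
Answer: -13/670684 ≈ -1.9383e-5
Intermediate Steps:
O(z) = -1/13 (O(z) = z*(-1/(13*z)) = -1/13)
d(V) = -10 (d(V) = -8 - 2 = -10)
G(k, m) = 9 + 86*k (G(k, m) = 9 - (-86)*k = 9 + 86*k)
1/(O(488) + G(-600, d(22))) = 1/(-1/13 + (9 + 86*(-600))) = 1/(-1/13 + (9 - 51600)) = 1/(-1/13 - 51591) = 1/(-670684/13) = -13/670684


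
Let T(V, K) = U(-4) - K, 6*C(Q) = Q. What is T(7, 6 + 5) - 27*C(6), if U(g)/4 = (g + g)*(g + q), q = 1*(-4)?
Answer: 218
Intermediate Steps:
q = -4
U(g) = 8*g*(-4 + g) (U(g) = 4*((g + g)*(g - 4)) = 4*((2*g)*(-4 + g)) = 4*(2*g*(-4 + g)) = 8*g*(-4 + g))
C(Q) = Q/6
T(V, K) = 256 - K (T(V, K) = 8*(-4)*(-4 - 4) - K = 8*(-4)*(-8) - K = 256 - K)
T(7, 6 + 5) - 27*C(6) = (256 - (6 + 5)) - 9*6/2 = (256 - 1*11) - 27*1 = (256 - 11) - 27 = 245 - 27 = 218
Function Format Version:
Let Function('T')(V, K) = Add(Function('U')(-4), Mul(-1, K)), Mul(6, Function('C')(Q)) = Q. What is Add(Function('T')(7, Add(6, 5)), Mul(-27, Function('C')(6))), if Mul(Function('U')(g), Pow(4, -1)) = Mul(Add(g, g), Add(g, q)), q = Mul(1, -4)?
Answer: 218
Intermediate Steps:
q = -4
Function('U')(g) = Mul(8, g, Add(-4, g)) (Function('U')(g) = Mul(4, Mul(Add(g, g), Add(g, -4))) = Mul(4, Mul(Mul(2, g), Add(-4, g))) = Mul(4, Mul(2, g, Add(-4, g))) = Mul(8, g, Add(-4, g)))
Function('C')(Q) = Mul(Rational(1, 6), Q)
Function('T')(V, K) = Add(256, Mul(-1, K)) (Function('T')(V, K) = Add(Mul(8, -4, Add(-4, -4)), Mul(-1, K)) = Add(Mul(8, -4, -8), Mul(-1, K)) = Add(256, Mul(-1, K)))
Add(Function('T')(7, Add(6, 5)), Mul(-27, Function('C')(6))) = Add(Add(256, Mul(-1, Add(6, 5))), Mul(-27, Mul(Rational(1, 6), 6))) = Add(Add(256, Mul(-1, 11)), Mul(-27, 1)) = Add(Add(256, -11), -27) = Add(245, -27) = 218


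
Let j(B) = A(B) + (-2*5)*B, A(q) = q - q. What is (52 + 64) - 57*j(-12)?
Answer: -6724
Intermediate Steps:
A(q) = 0
j(B) = -10*B (j(B) = 0 + (-2*5)*B = 0 - 10*B = -10*B)
(52 + 64) - 57*j(-12) = (52 + 64) - (-570)*(-12) = 116 - 57*120 = 116 - 6840 = -6724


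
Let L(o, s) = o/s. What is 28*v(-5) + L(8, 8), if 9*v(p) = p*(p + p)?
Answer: 1409/9 ≈ 156.56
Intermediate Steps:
v(p) = 2*p²/9 (v(p) = (p*(p + p))/9 = (p*(2*p))/9 = (2*p²)/9 = 2*p²/9)
28*v(-5) + L(8, 8) = 28*((2/9)*(-5)²) + 8/8 = 28*((2/9)*25) + 8*(⅛) = 28*(50/9) + 1 = 1400/9 + 1 = 1409/9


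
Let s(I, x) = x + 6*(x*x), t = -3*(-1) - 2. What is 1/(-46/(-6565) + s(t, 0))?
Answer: 6565/46 ≈ 142.72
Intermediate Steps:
t = 1 (t = 3 - 2 = 1)
s(I, x) = x + 6*x²
1/(-46/(-6565) + s(t, 0)) = 1/(-46/(-6565) + 0*(1 + 6*0)) = 1/(-46*(-1/6565) + 0*(1 + 0)) = 1/(46/6565 + 0*1) = 1/(46/6565 + 0) = 1/(46/6565) = 6565/46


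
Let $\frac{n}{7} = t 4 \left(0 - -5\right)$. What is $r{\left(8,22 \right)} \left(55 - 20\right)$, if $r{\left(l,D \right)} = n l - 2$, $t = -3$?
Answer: $-117670$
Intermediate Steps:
$n = -420$ ($n = 7 \left(-3\right) 4 \left(0 - -5\right) = 7 \left(- 12 \left(0 + 5\right)\right) = 7 \left(\left(-12\right) 5\right) = 7 \left(-60\right) = -420$)
$r{\left(l,D \right)} = -2 - 420 l$ ($r{\left(l,D \right)} = - 420 l - 2 = -2 - 420 l$)
$r{\left(8,22 \right)} \left(55 - 20\right) = \left(-2 - 3360\right) \left(55 - 20\right) = \left(-2 - 3360\right) 35 = \left(-3362\right) 35 = -117670$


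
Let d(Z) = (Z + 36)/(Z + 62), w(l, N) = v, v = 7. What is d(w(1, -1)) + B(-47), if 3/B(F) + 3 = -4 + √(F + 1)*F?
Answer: 4370060/7014747 + 141*I*√46/101663 ≈ 0.62298 + 0.0094067*I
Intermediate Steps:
w(l, N) = 7
d(Z) = (36 + Z)/(62 + Z)
B(F) = 3/(-7 + F*√(1 + F)) (B(F) = 3/(-3 + (-4 + √(F + 1)*F)) = 3/(-3 + (-4 + √(1 + F)*F)) = 3/(-3 + (-4 + F*√(1 + F))) = 3/(-7 + F*√(1 + F)))
d(w(1, -1)) + B(-47) = (36 + 7)/(62 + 7) + 3/(-7 - 47*√(1 - 47)) = 43/69 + 3/(-7 - 47*I*√46)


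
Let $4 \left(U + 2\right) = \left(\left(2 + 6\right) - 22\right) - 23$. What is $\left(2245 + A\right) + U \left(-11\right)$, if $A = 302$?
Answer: $\frac{10683}{4} \approx 2670.8$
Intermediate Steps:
$U = - \frac{45}{4}$ ($U = -2 + \frac{\left(\left(2 + 6\right) - 22\right) - 23}{4} = -2 + \frac{\left(8 - 22\right) - 23}{4} = -2 + \frac{-14 - 23}{4} = -2 + \frac{1}{4} \left(-37\right) = -2 - \frac{37}{4} = - \frac{45}{4} \approx -11.25$)
$\left(2245 + A\right) + U \left(-11\right) = \left(2245 + 302\right) - - \frac{495}{4} = 2547 + \frac{495}{4} = \frac{10683}{4}$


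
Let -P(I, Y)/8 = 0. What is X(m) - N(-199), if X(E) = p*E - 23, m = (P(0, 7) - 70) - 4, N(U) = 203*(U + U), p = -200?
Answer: 95571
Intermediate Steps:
P(I, Y) = 0 (P(I, Y) = -8*0 = 0)
N(U) = 406*U (N(U) = 203*(2*U) = 406*U)
m = -74 (m = (0 - 70) - 4 = -70 - 4 = -74)
X(E) = -23 - 200*E (X(E) = -200*E - 23 = -23 - 200*E)
X(m) - N(-199) = (-23 - 200*(-74)) - 406*(-199) = (-23 + 14800) - 1*(-80794) = 14777 + 80794 = 95571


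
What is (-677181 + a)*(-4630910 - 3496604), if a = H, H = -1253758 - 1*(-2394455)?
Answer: -3767232779224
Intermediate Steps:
H = 1140697 (H = -1253758 + 2394455 = 1140697)
a = 1140697
(-677181 + a)*(-4630910 - 3496604) = (-677181 + 1140697)*(-4630910 - 3496604) = 463516*(-8127514) = -3767232779224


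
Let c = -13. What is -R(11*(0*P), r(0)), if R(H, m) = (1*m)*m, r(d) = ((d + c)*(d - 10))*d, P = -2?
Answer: 0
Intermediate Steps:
r(d) = d*(-13 + d)*(-10 + d) (r(d) = ((d - 13)*(d - 10))*d = ((-13 + d)*(-10 + d))*d = d*(-13 + d)*(-10 + d))
R(H, m) = m² (R(H, m) = m*m = m²)
-R(11*(0*P), r(0)) = -(0*(130 + 0² - 23*0))² = -(0*(130 + 0 + 0))² = -(0*130)² = -1*0² = -1*0 = 0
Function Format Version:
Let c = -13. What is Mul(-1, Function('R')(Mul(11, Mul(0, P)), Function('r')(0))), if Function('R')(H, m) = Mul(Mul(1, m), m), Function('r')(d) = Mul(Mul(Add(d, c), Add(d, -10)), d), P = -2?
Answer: 0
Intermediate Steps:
Function('r')(d) = Mul(d, Add(-13, d), Add(-10, d)) (Function('r')(d) = Mul(Mul(Add(d, -13), Add(d, -10)), d) = Mul(Mul(Add(-13, d), Add(-10, d)), d) = Mul(d, Add(-13, d), Add(-10, d)))
Function('R')(H, m) = Pow(m, 2) (Function('R')(H, m) = Mul(m, m) = Pow(m, 2))
Mul(-1, Function('R')(Mul(11, Mul(0, P)), Function('r')(0))) = Mul(-1, Pow(Mul(0, Add(130, Pow(0, 2), Mul(-23, 0))), 2)) = Mul(-1, Pow(Mul(0, Add(130, 0, 0)), 2)) = Mul(-1, Pow(Mul(0, 130), 2)) = Mul(-1, Pow(0, 2)) = Mul(-1, 0) = 0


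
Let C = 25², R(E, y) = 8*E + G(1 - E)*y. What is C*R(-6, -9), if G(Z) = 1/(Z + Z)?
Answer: -425625/14 ≈ -30402.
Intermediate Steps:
G(Z) = 1/(2*Z)
R(E, y) = 8*E + y/(2*(1 - E)) (R(E, y) = 8*E + (1/(2*(1 - E)))*y = 8*E + y/(2*(1 - E)))
C = 625
C*R(-6, -9) = 625*((-1*(-9) + 16*(-6)*(-1 - 6))/(2*(-1 - 6))) = 625*((½)*(9 + 16*(-6)*(-7))/(-7)) = 625*((½)*(-⅐)*(9 + 672)) = 625*((½)*(-⅐)*681) = 625*(-681/14) = -425625/14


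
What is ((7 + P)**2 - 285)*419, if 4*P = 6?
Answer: -356569/4 ≈ -89142.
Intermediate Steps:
P = 3/2 (P = (1/4)*6 = 3/2 ≈ 1.5000)
((7 + P)**2 - 285)*419 = ((7 + 3/2)**2 - 285)*419 = ((17/2)**2 - 285)*419 = (289/4 - 285)*419 = -851/4*419 = -356569/4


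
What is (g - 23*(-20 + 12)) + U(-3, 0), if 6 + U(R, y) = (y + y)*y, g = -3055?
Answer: -2877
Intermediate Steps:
U(R, y) = -6 + 2*y² (U(R, y) = -6 + (y + y)*y = -6 + (2*y)*y = -6 + 2*y²)
(g - 23*(-20 + 12)) + U(-3, 0) = (-3055 - 23*(-20 + 12)) + (-6 + 2*0²) = (-3055 - 23*(-8)) + (-6 + 2*0) = (-3055 + 184) + (-6 + 0) = -2871 - 6 = -2877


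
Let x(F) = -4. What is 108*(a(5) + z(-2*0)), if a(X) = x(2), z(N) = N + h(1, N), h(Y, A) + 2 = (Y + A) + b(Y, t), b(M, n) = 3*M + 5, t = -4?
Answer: 324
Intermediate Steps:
b(M, n) = 5 + 3*M
h(Y, A) = 3 + A + 4*Y (h(Y, A) = -2 + ((Y + A) + (5 + 3*Y)) = -2 + ((A + Y) + (5 + 3*Y)) = -2 + (5 + A + 4*Y) = 3 + A + 4*Y)
z(N) = 7 + 2*N (z(N) = N + (3 + N + 4*1) = N + (3 + N + 4) = N + (7 + N) = 7 + 2*N)
a(X) = -4
108*(a(5) + z(-2*0)) = 108*(-4 + (7 + 2*(-2*0))) = 108*(-4 + (7 + 2*0)) = 108*(-4 + (7 + 0)) = 108*(-4 + 7) = 108*3 = 324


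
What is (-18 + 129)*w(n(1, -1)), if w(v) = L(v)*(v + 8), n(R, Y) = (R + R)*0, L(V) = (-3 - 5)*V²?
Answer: 0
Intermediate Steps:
L(V) = -8*V²
n(R, Y) = 0 (n(R, Y) = (2*R)*0 = 0)
w(v) = -8*v²*(8 + v) (w(v) = (-8*v²)*(v + 8) = (-8*v²)*(8 + v) = -8*v²*(8 + v))
(-18 + 129)*w(n(1, -1)) = (-18 + 129)*(8*0²*(-8 - 1*0)) = 111*(8*0*(-8 + 0)) = 111*(8*0*(-8)) = 111*0 = 0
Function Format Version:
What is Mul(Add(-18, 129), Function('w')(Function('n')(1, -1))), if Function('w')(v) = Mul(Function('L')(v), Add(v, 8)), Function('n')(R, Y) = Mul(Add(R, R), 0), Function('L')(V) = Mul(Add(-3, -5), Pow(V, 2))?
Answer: 0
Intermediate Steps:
Function('L')(V) = Mul(-8, Pow(V, 2))
Function('n')(R, Y) = 0 (Function('n')(R, Y) = Mul(Mul(2, R), 0) = 0)
Function('w')(v) = Mul(-8, Pow(v, 2), Add(8, v)) (Function('w')(v) = Mul(Mul(-8, Pow(v, 2)), Add(v, 8)) = Mul(Mul(-8, Pow(v, 2)), Add(8, v)) = Mul(-8, Pow(v, 2), Add(8, v)))
Mul(Add(-18, 129), Function('w')(Function('n')(1, -1))) = Mul(Add(-18, 129), Mul(8, Pow(0, 2), Add(-8, Mul(-1, 0)))) = Mul(111, Mul(8, 0, Add(-8, 0))) = Mul(111, Mul(8, 0, -8)) = Mul(111, 0) = 0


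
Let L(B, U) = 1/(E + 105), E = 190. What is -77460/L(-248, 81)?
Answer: -22850700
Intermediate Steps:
L(B, U) = 1/295 (L(B, U) = 1/(190 + 105) = 1/295)
-77460/L(-248, 81) = -77460/1/295 = -77460*295 = -1*22850700 = -22850700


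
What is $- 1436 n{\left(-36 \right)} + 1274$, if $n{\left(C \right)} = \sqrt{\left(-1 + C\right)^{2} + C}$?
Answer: $1274 - 1436 \sqrt{1333} \approx -51155.0$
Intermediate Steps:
$n{\left(C \right)} = \sqrt{C + \left(-1 + C\right)^{2}}$
$- 1436 n{\left(-36 \right)} + 1274 = - 1436 \sqrt{-36 + \left(-1 - 36\right)^{2}} + 1274 = - 1436 \sqrt{-36 + \left(-37\right)^{2}} + 1274 = - 1436 \sqrt{-36 + 1369} + 1274 = - 1436 \sqrt{1333} + 1274 = 1274 - 1436 \sqrt{1333}$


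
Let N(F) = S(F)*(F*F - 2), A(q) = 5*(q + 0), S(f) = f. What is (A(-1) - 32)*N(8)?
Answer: -18352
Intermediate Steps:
A(q) = 5*q
N(F) = F*(-2 + F²) (N(F) = F*(F*F - 2) = F*(F² - 2) = F*(-2 + F²))
(A(-1) - 32)*N(8) = (5*(-1) - 32)*(8*(-2 + 8²)) = (-5 - 32)*(8*(-2 + 64)) = -296*62 = -37*496 = -18352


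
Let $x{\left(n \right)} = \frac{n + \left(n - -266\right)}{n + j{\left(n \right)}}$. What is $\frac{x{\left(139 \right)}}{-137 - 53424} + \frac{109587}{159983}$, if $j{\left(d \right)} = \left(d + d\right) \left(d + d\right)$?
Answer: $\frac{454441125885109}{663426031973849} \approx 0.68499$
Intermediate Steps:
$j{\left(d \right)} = 4 d^{2}$ ($j{\left(d \right)} = 2 d 2 d = 4 d^{2}$)
$x{\left(n \right)} = \frac{266 + 2 n}{n + 4 n^{2}}$ ($x{\left(n \right)} = \frac{n + \left(n - -266\right)}{n + 4 n^{2}} = \frac{n + \left(n + 266\right)}{n + 4 n^{2}} = \frac{n + \left(266 + n\right)}{n + 4 n^{2}} = \frac{266 + 2 n}{n + 4 n^{2}}$)
$\frac{x{\left(139 \right)}}{-137 - 53424} + \frac{109587}{159983} = \frac{2 \cdot \frac{1}{139} \frac{1}{1 + 4 \cdot 139} \left(133 + 139\right)}{-137 - 53424} + \frac{109587}{159983} = \frac{2 \cdot \frac{1}{139} \frac{1}{1 + 556} \cdot 272}{-137 - 53424} + 109587 \cdot \frac{1}{159983} = \frac{2 \cdot \frac{1}{139} \cdot \frac{1}{557} \cdot 272}{-53561} + \frac{109587}{159983} = 2 \cdot \frac{1}{139} \cdot \frac{1}{557} \cdot 272 \left(- \frac{1}{53561}\right) + \frac{109587}{159983} = \frac{544}{77423} \left(- \frac{1}{53561}\right) + \frac{109587}{159983} = - \frac{544}{4146853303} + \frac{109587}{159983} = \frac{454441125885109}{663426031973849}$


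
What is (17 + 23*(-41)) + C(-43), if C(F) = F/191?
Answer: -176909/191 ≈ -926.22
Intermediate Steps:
C(F) = F/191 (C(F) = F*(1/191) = F/191)
(17 + 23*(-41)) + C(-43) = (17 + 23*(-41)) + (1/191)*(-43) = (17 - 943) - 43/191 = -926 - 43/191 = -176909/191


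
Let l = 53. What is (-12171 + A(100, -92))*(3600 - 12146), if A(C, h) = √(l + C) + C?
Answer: 103158766 - 25638*√17 ≈ 1.0305e+8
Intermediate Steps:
A(C, h) = C + √(53 + C) (A(C, h) = √(53 + C) + C = C + √(53 + C))
(-12171 + A(100, -92))*(3600 - 12146) = (-12171 + (100 + √(53 + 100)))*(3600 - 12146) = (-12171 + (100 + √153))*(-8546) = (-12171 + (100 + 3*√17))*(-8546) = (-12071 + 3*√17)*(-8546) = 103158766 - 25638*√17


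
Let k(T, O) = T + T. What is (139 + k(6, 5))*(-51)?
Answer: -7701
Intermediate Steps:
k(T, O) = 2*T
(139 + k(6, 5))*(-51) = (139 + 2*6)*(-51) = (139 + 12)*(-51) = 151*(-51) = -7701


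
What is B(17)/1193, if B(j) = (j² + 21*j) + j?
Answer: 663/1193 ≈ 0.55574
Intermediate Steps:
B(j) = j² + 22*j
B(17)/1193 = (17*(22 + 17))/1193 = (17*39)*(1/1193) = 663*(1/1193) = 663/1193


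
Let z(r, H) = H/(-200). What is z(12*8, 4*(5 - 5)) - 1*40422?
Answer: -40422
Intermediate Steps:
z(r, H) = -H/200 (z(r, H) = H*(-1/200) = -H/200)
z(12*8, 4*(5 - 5)) - 1*40422 = -(5 - 5)/50 - 1*40422 = -0/50 - 40422 = -1/200*0 - 40422 = 0 - 40422 = -40422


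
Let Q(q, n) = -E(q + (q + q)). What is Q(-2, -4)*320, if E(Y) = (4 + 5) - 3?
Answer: -1920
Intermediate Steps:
E(Y) = 6 (E(Y) = 9 - 3 = 6)
Q(q, n) = -6 (Q(q, n) = -1*6 = -6)
Q(-2, -4)*320 = -6*320 = -1920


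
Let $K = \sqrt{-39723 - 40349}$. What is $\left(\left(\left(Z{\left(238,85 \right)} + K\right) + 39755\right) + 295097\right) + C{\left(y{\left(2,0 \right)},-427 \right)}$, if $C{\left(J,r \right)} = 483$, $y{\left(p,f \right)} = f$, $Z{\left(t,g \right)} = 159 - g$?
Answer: $335409 + 2 i \sqrt{20018} \approx 3.3541 \cdot 10^{5} + 282.97 i$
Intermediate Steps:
$K = 2 i \sqrt{20018}$ ($K = \sqrt{-80072} = 2 i \sqrt{20018} \approx 282.97 i$)
$\left(\left(\left(Z{\left(238,85 \right)} + K\right) + 39755\right) + 295097\right) + C{\left(y{\left(2,0 \right)},-427 \right)} = \left(\left(\left(\left(159 - 85\right) + 2 i \sqrt{20018}\right) + 39755\right) + 295097\right) + 483 = \left(\left(\left(74 + 2 i \sqrt{20018}\right) + 39755\right) + 295097\right) + 483 = \left(\left(39829 + 2 i \sqrt{20018}\right) + 295097\right) + 483 = \left(334926 + 2 i \sqrt{20018}\right) + 483 = 335409 + 2 i \sqrt{20018}$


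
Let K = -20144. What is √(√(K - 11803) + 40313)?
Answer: √(40313 + I*√31947) ≈ 200.78 + 0.4451*I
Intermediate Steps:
√(√(K - 11803) + 40313) = √(√(-20144 - 11803) + 40313) = √(√(-31947) + 40313) = √(I*√31947 + 40313) = √(40313 + I*√31947)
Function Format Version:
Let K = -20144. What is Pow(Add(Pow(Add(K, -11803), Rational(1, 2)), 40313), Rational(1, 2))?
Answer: Pow(Add(40313, Mul(I, Pow(31947, Rational(1, 2)))), Rational(1, 2)) ≈ Add(200.78, Mul(0.4451, I))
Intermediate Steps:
Pow(Add(Pow(Add(K, -11803), Rational(1, 2)), 40313), Rational(1, 2)) = Pow(Add(Pow(Add(-20144, -11803), Rational(1, 2)), 40313), Rational(1, 2)) = Pow(Add(Pow(-31947, Rational(1, 2)), 40313), Rational(1, 2)) = Pow(Add(Mul(I, Pow(31947, Rational(1, 2))), 40313), Rational(1, 2)) = Pow(Add(40313, Mul(I, Pow(31947, Rational(1, 2)))), Rational(1, 2))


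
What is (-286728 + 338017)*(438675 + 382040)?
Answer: 42093651635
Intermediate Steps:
(-286728 + 338017)*(438675 + 382040) = 51289*820715 = 42093651635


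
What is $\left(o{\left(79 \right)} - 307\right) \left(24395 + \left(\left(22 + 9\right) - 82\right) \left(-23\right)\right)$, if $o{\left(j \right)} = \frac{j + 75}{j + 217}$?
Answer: $- \frac{289934728}{37} \approx -7.8361 \cdot 10^{6}$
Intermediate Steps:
$o{\left(j \right)} = \frac{75 + j}{217 + j}$
$\left(o{\left(79 \right)} - 307\right) \left(24395 + \left(\left(22 + 9\right) - 82\right) \left(-23\right)\right) = \left(\frac{75 + 79}{217 + 79} - 307\right) \left(24395 + \left(\left(22 + 9\right) - 82\right) \left(-23\right)\right) = \left(\frac{1}{296} \cdot 154 - 307\right) \left(24395 + \left(31 - 82\right) \left(-23\right)\right) = \left(\frac{1}{296} \cdot 154 - 307\right) \left(24395 - -1173\right) = \left(\frac{77}{148} - 307\right) \left(24395 + 1173\right) = \left(- \frac{45359}{148}\right) 25568 = - \frac{289934728}{37}$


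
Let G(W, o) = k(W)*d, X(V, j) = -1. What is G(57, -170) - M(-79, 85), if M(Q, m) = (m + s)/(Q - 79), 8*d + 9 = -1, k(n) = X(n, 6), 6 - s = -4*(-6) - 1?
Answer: 531/316 ≈ 1.6804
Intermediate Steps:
s = -17 (s = 6 - (-4*(-6) - 1) = 6 - (24 - 1) = 6 - 1*23 = 6 - 23 = -17)
k(n) = -1
d = -5/4 (d = -9/8 + (⅛)*(-1) = -9/8 - ⅛ = -5/4 ≈ -1.2500)
G(W, o) = 5/4 (G(W, o) = -1*(-5/4) = 5/4)
M(Q, m) = (-17 + m)/(-79 + Q) (M(Q, m) = (m - 17)/(Q - 79) = (-17 + m)/(-79 + Q))
G(57, -170) - M(-79, 85) = 5/4 - (-17 + 85)/(-79 - 79) = 5/4 - 68/(-158) = 5/4 - (-1)*68/158 = 5/4 - 1*(-34/79) = 5/4 + 34/79 = 531/316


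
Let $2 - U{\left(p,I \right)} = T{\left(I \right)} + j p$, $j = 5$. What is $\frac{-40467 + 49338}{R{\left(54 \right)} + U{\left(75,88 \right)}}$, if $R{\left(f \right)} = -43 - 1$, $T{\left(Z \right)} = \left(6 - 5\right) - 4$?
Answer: $- \frac{2957}{138} \approx -21.428$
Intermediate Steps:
$T{\left(Z \right)} = -3$ ($T{\left(Z \right)} = 1 - 4 = -3$)
$R{\left(f \right)} = -44$ ($R{\left(f \right)} = -43 - 1 = -44$)
$U{\left(p,I \right)} = 5 - 5 p$ ($U{\left(p,I \right)} = 2 - \left(-3 + 5 p\right) = 5 - 5 p$)
$\frac{-40467 + 49338}{R{\left(54 \right)} + U{\left(75,88 \right)}} = \frac{-40467 + 49338}{-44 + \left(5 - 375\right)} = \frac{8871}{-44 + \left(5 - 375\right)} = \frac{8871}{-44 - 370} = \frac{8871}{-414} = 8871 \left(- \frac{1}{414}\right) = - \frac{2957}{138}$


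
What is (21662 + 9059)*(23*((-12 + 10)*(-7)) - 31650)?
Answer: -962427488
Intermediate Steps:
(21662 + 9059)*(23*((-12 + 10)*(-7)) - 31650) = 30721*(23*(-2*(-7)) - 31650) = 30721*(23*14 - 31650) = 30721*(322 - 31650) = 30721*(-31328) = -962427488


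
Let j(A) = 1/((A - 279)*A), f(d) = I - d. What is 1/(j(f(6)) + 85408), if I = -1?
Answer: 2002/170986817 ≈ 1.1709e-5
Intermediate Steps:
f(d) = -1 - d
j(A) = 1/(A*(-279 + A)) (j(A) = 1/((-279 + A)*A) = 1/(A*(-279 + A)))
1/(j(f(6)) + 85408) = 1/(1/((-1 - 1*6)*(-279 + (-1 - 1*6))) + 85408) = 1/(1/((-1 - 6)*(-279 + (-1 - 6))) + 85408) = 1/(1/((-7)*(-279 - 7)) + 85408) = 1/(-1/7/(-286) + 85408) = 1/(-1/7*(-1/286) + 85408) = 1/(1/2002 + 85408) = 1/(170986817/2002) = 2002/170986817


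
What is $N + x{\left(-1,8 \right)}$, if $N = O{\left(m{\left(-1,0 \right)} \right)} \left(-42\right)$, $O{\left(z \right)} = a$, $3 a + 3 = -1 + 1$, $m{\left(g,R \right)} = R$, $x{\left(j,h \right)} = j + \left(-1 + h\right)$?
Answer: $48$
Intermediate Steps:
$x{\left(j,h \right)} = -1 + h + j$
$a = -1$ ($a = -1 + \frac{-1 + 1}{3} = -1 + \frac{1}{3} \cdot 0 = -1 + 0 = -1$)
$O{\left(z \right)} = -1$
$N = 42$ ($N = \left(-1\right) \left(-42\right) = 42$)
$N + x{\left(-1,8 \right)} = 42 - -6 = 42 + 6 = 48$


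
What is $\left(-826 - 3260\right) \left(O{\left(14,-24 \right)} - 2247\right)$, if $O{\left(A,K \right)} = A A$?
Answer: $8380386$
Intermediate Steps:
$O{\left(A,K \right)} = A^{2}$
$\left(-826 - 3260\right) \left(O{\left(14,-24 \right)} - 2247\right) = \left(-826 - 3260\right) \left(14^{2} - 2247\right) = - 4086 \left(196 - 2247\right) = \left(-4086\right) \left(-2051\right) = 8380386$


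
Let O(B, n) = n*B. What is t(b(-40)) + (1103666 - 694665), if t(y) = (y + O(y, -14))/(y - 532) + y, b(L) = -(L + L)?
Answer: 46226413/113 ≈ 4.0908e+5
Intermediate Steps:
O(B, n) = B*n
b(L) = -2*L
t(y) = y - 13*y/(-532 + y) (t(y) = (y + y*(-14))/(y - 532) + y = (y - 14*y)/(-532 + y) + y = (-13*y)/(-532 + y) + y = -13*y/(-532 + y) + y = y - 13*y/(-532 + y))
t(b(-40)) + (1103666 - 694665) = (-2*(-40))*(-545 - 2*(-40))/(-532 - 2*(-40)) + (1103666 - 694665) = 80*(-545 + 80)/(-532 + 80) + 409001 = 80*(-465)/(-452) + 409001 = 80*(-1/452)*(-465) + 409001 = 9300/113 + 409001 = 46226413/113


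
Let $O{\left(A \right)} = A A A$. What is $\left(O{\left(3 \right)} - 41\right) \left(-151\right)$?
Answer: $2114$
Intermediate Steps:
$O{\left(A \right)} = A^{3}$ ($O{\left(A \right)} = A^{2} A = A^{3}$)
$\left(O{\left(3 \right)} - 41\right) \left(-151\right) = \left(3^{3} - 41\right) \left(-151\right) = \left(27 - 41\right) \left(-151\right) = \left(-14\right) \left(-151\right) = 2114$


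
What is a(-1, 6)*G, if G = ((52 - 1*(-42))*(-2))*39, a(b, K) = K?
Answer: -43992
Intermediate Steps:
G = -7332 (G = ((52 + 42)*(-2))*39 = (94*(-2))*39 = -188*39 = -7332)
a(-1, 6)*G = 6*(-7332) = -43992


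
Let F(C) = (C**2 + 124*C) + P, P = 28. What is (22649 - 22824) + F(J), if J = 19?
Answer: 2570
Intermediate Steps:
F(C) = 28 + C**2 + 124*C (F(C) = (C**2 + 124*C) + 28 = 28 + C**2 + 124*C)
(22649 - 22824) + F(J) = (22649 - 22824) + (28 + 19**2 + 124*19) = -175 + (28 + 361 + 2356) = -175 + 2745 = 2570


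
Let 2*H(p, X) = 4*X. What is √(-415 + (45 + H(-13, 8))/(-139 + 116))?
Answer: I*√220938/23 ≈ 20.437*I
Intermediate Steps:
H(p, X) = 2*X (H(p, X) = (4*X)/2 = 2*X)
√(-415 + (45 + H(-13, 8))/(-139 + 116)) = √(-415 + (45 + 2*8)/(-139 + 116)) = √(-415 + (45 + 16)/(-23)) = √(-415 + 61*(-1/23)) = √(-415 - 61/23) = √(-9606/23) = I*√220938/23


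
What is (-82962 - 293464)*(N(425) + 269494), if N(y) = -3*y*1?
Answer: -100964605294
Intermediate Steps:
N(y) = -3*y
(-82962 - 293464)*(N(425) + 269494) = (-82962 - 293464)*(-3*425 + 269494) = -376426*(-1275 + 269494) = -376426*268219 = -100964605294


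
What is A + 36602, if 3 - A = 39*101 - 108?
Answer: 32774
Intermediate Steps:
A = -3828 (A = 3 - (39*101 - 108) = 3 - (3939 - 108) = 3 - 1*3831 = 3 - 3831 = -3828)
A + 36602 = -3828 + 36602 = 32774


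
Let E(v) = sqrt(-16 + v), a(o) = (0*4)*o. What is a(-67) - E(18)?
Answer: -sqrt(2) ≈ -1.4142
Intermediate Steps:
a(o) = 0 (a(o) = 0*o = 0)
a(-67) - E(18) = 0 - sqrt(-16 + 18) = 0 - sqrt(2) = -sqrt(2)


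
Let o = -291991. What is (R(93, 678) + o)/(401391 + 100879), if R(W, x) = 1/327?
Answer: -47740528/82121145 ≈ -0.58134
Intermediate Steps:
R(W, x) = 1/327
(R(93, 678) + o)/(401391 + 100879) = (1/327 - 291991)/(401391 + 100879) = -95481056/327/502270 = -95481056/327*1/502270 = -47740528/82121145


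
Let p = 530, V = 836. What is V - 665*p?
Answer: -351614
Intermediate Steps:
V - 665*p = 836 - 665*530 = 836 - 352450 = -351614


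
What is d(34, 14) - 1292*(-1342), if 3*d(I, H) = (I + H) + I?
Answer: 5201674/3 ≈ 1.7339e+6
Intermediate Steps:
d(I, H) = H/3 + 2*I/3 (d(I, H) = ((I + H) + I)/3 = ((H + I) + I)/3 = (H + 2*I)/3 = H/3 + 2*I/3)
d(34, 14) - 1292*(-1342) = ((⅓)*14 + (⅔)*34) - 1292*(-1342) = (14/3 + 68/3) + 1733864 = 82/3 + 1733864 = 5201674/3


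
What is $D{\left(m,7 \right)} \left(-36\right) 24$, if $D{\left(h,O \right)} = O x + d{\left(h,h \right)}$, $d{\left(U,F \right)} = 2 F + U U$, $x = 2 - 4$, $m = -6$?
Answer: $-8640$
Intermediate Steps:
$x = -2$
$d{\left(U,F \right)} = U^{2} + 2 F$ ($d{\left(U,F \right)} = 2 F + U^{2} = U^{2} + 2 F$)
$D{\left(h,O \right)} = h^{2} - 2 O + 2 h$ ($D{\left(h,O \right)} = O \left(-2\right) + \left(h^{2} + 2 h\right) = - 2 O + \left(h^{2} + 2 h\right) = h^{2} - 2 O + 2 h$)
$D{\left(m,7 \right)} \left(-36\right) 24 = \left(\left(-6\right)^{2} - 14 + 2 \left(-6\right)\right) \left(-36\right) 24 = \left(36 - 14 - 12\right) \left(-36\right) 24 = 10 \left(-36\right) 24 = \left(-360\right) 24 = -8640$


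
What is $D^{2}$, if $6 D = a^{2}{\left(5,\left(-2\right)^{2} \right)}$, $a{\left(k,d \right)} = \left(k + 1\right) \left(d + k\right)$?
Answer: $236196$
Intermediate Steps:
$a{\left(k,d \right)} = \left(1 + k\right) \left(d + k\right)$
$D = 486$ ($D = \frac{\left(\left(-2\right)^{2} + 5 + 5^{2} + \left(-2\right)^{2} \cdot 5\right)^{2}}{6} = \frac{\left(4 + 5 + 25 + 4 \cdot 5\right)^{2}}{6} = \frac{\left(4 + 5 + 25 + 20\right)^{2}}{6} = \frac{54^{2}}{6} = \frac{1}{6} \cdot 2916 = 486$)
$D^{2} = 486^{2} = 236196$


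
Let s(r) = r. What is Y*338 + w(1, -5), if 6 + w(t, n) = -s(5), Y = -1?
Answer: -349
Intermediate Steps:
w(t, n) = -11 (w(t, n) = -6 - 1*5 = -6 - 5 = -11)
Y*338 + w(1, -5) = -1*338 - 11 = -338 - 11 = -349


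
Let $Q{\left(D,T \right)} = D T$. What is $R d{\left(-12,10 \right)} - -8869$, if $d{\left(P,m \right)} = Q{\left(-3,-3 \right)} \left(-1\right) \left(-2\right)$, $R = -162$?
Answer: $5953$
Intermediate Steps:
$d{\left(P,m \right)} = 18$ ($d{\left(P,m \right)} = \left(-3\right) \left(-3\right) \left(-1\right) \left(-2\right) = 9 \left(-1\right) \left(-2\right) = \left(-9\right) \left(-2\right) = 18$)
$R d{\left(-12,10 \right)} - -8869 = \left(-162\right) 18 - -8869 = -2916 + 8869 = 5953$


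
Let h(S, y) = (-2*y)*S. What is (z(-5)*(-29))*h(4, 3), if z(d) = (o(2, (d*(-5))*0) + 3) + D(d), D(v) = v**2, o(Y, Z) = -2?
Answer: 18096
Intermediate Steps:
h(S, y) = -2*S*y
z(d) = 1 + d**2 (z(d) = (-2 + 3) + d**2 = 1 + d**2)
(z(-5)*(-29))*h(4, 3) = ((1 + (-5)**2)*(-29))*(-2*4*3) = ((1 + 25)*(-29))*(-24) = (26*(-29))*(-24) = -754*(-24) = 18096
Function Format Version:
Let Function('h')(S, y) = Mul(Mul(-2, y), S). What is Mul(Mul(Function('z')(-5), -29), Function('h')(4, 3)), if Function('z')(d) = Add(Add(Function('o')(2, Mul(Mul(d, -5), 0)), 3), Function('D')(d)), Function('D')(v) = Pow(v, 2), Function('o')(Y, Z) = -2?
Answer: 18096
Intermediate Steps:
Function('h')(S, y) = Mul(-2, S, y)
Function('z')(d) = Add(1, Pow(d, 2)) (Function('z')(d) = Add(Add(-2, 3), Pow(d, 2)) = Add(1, Pow(d, 2)))
Mul(Mul(Function('z')(-5), -29), Function('h')(4, 3)) = Mul(Mul(Add(1, Pow(-5, 2)), -29), Mul(-2, 4, 3)) = Mul(Mul(Add(1, 25), -29), -24) = Mul(Mul(26, -29), -24) = Mul(-754, -24) = 18096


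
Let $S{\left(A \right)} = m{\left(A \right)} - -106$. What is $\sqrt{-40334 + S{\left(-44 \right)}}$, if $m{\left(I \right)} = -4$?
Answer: $2 i \sqrt{10058} \approx 200.58 i$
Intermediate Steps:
$S{\left(A \right)} = 102$ ($S{\left(A \right)} = -4 - -106 = -4 + 106 = 102$)
$\sqrt{-40334 + S{\left(-44 \right)}} = \sqrt{-40334 + 102} = \sqrt{-40232} = 2 i \sqrt{10058}$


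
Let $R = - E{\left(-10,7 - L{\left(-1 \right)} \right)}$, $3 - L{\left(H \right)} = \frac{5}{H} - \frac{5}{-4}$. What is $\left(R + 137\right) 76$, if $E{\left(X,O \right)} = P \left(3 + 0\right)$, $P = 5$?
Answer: $9272$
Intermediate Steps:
$L{\left(H \right)} = \frac{7}{4} - \frac{5}{H}$ ($L{\left(H \right)} = 3 - \left(\frac{5}{H} - \frac{5}{-4}\right) = 3 - \left(\frac{5}{H} - - \frac{5}{4}\right) = 3 - \left(\frac{5}{H} + \frac{5}{4}\right) = 3 - \left(\frac{5}{4} + \frac{5}{H}\right) = \frac{7}{4} - \frac{5}{H}$)
$E{\left(X,O \right)} = 15$ ($E{\left(X,O \right)} = 5 \left(3 + 0\right) = 5 \cdot 3 = 15$)
$R = -15$ ($R = \left(-1\right) 15 = -15$)
$\left(R + 137\right) 76 = \left(-15 + 137\right) 76 = 122 \cdot 76 = 9272$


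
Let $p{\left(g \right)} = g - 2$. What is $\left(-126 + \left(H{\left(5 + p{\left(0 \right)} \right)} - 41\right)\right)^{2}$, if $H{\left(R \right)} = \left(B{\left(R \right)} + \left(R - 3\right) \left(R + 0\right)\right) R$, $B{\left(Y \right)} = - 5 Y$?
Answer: $44944$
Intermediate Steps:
$p{\left(g \right)} = -2 + g$ ($p{\left(g \right)} = g - 2 = -2 + g$)
$H{\left(R \right)} = R \left(- 5 R + R \left(-3 + R\right)\right)$ ($H{\left(R \right)} = \left(- 5 R + \left(R - 3\right) \left(R + 0\right)\right) R = \left(- 5 R + \left(-3 + R\right) R\right) R = \left(- 5 R + R \left(-3 + R\right)\right) R = R \left(- 5 R + R \left(-3 + R\right)\right)$)
$\left(-126 + \left(H{\left(5 + p{\left(0 \right)} \right)} - 41\right)\right)^{2} = \left(-126 + \left(\left(5 + \left(-2 + 0\right)\right)^{2} \left(-8 + \left(5 + \left(-2 + 0\right)\right)\right) - 41\right)\right)^{2} = \left(-126 + \left(\left(5 - 2\right)^{2} \left(-8 + \left(5 - 2\right)\right) - 41\right)\right)^{2} = \left(-126 + \left(3^{2} \left(-8 + 3\right) - 41\right)\right)^{2} = \left(-126 + \left(9 \left(-5\right) - 41\right)\right)^{2} = \left(-126 - 86\right)^{2} = \left(-212\right)^{2} = 44944$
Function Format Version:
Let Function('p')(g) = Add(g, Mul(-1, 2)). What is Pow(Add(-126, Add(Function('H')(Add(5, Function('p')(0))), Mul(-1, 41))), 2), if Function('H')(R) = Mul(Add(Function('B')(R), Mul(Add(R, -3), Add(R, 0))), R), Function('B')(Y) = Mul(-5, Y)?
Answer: 44944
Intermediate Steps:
Function('p')(g) = Add(-2, g) (Function('p')(g) = Add(g, -2) = Add(-2, g))
Function('H')(R) = Mul(R, Add(Mul(-5, R), Mul(R, Add(-3, R)))) (Function('H')(R) = Mul(Add(Mul(-5, R), Mul(Add(R, -3), Add(R, 0))), R) = Mul(Add(Mul(-5, R), Mul(Add(-3, R), R)), R) = Mul(Add(Mul(-5, R), Mul(R, Add(-3, R))), R) = Mul(R, Add(Mul(-5, R), Mul(R, Add(-3, R)))))
Pow(Add(-126, Add(Function('H')(Add(5, Function('p')(0))), Mul(-1, 41))), 2) = Pow(Add(-126, Add(Mul(Pow(Add(5, Add(-2, 0)), 2), Add(-8, Add(5, Add(-2, 0)))), Mul(-1, 41))), 2) = Pow(Add(-126, Add(Mul(Pow(Add(5, -2), 2), Add(-8, Add(5, -2))), -41)), 2) = Pow(Add(-126, Add(Mul(Pow(3, 2), Add(-8, 3)), -41)), 2) = Pow(Add(-126, Add(Mul(9, -5), -41)), 2) = Pow(Add(-126, Add(-45, -41)), 2) = Pow(Add(-126, -86), 2) = Pow(-212, 2) = 44944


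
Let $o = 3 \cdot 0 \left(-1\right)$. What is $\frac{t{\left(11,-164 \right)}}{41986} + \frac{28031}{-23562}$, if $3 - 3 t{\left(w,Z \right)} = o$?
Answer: $- \frac{42031643}{35331219} \approx -1.1896$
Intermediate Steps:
$o = 0$ ($o = 0 \left(-1\right) = 0$)
$t{\left(w,Z \right)} = 1$ ($t{\left(w,Z \right)} = 1 - 0 = 1 + 0 = 1$)
$\frac{t{\left(11,-164 \right)}}{41986} + \frac{28031}{-23562} = 1 \cdot \frac{1}{41986} + \frac{28031}{-23562} = 1 \cdot \frac{1}{41986} + 28031 \left(- \frac{1}{23562}\right) = \frac{1}{41986} - \frac{28031}{23562} = - \frac{42031643}{35331219}$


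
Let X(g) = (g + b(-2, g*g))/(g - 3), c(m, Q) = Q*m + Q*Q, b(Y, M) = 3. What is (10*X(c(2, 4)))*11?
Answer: 990/7 ≈ 141.43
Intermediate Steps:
c(m, Q) = Q² + Q*m (c(m, Q) = Q*m + Q² = Q² + Q*m)
X(g) = (3 + g)/(-3 + g) (X(g) = (g + 3)/(g - 3) = (3 + g)/(-3 + g))
(10*X(c(2, 4)))*11 = (10*((3 + 4*(4 + 2))/(-3 + 4*(4 + 2))))*11 = (10*((3 + 4*6)/(-3 + 4*6)))*11 = (10*((3 + 24)/(-3 + 24)))*11 = (10*(27/21))*11 = (10*((1/21)*27))*11 = (10*(9/7))*11 = (90/7)*11 = 990/7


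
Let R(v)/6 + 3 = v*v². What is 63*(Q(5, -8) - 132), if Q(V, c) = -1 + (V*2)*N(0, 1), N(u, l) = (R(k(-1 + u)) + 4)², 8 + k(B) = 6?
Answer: 2413341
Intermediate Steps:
k(B) = -2 (k(B) = -8 + 6 = -2)
R(v) = -18 + 6*v³ (R(v) = -18 + 6*(v*v²) = -18 + 6*v³)
N(u, l) = 3844 (N(u, l) = ((-18 + 6*(-2)³) + 4)² = ((-18 + 6*(-8)) + 4)² = ((-18 - 48) + 4)² = (-66 + 4)² = (-62)² = 3844)
Q(V, c) = -1 + 7688*V (Q(V, c) = -1 + (V*2)*3844 = -1 + (2*V)*3844 = -1 + 7688*V)
63*(Q(5, -8) - 132) = 63*((-1 + 7688*5) - 132) = 63*((-1 + 38440) - 132) = 63*(38439 - 132) = 63*38307 = 2413341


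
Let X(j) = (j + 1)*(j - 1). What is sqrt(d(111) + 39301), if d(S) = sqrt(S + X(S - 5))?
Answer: sqrt(39301 + sqrt(11346)) ≈ 198.51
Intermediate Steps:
X(j) = (1 + j)*(-1 + j)
d(S) = sqrt(-1 + S + (-5 + S)**2) (d(S) = sqrt(S + (-1 + (S - 5)**2)) = sqrt(S + (-1 + (-5 + S)**2)) = sqrt(-1 + S + (-5 + S)**2))
sqrt(d(111) + 39301) = sqrt(sqrt(-1 + 111 + (-5 + 111)**2) + 39301) = sqrt(sqrt(-1 + 111 + 106**2) + 39301) = sqrt(sqrt(-1 + 111 + 11236) + 39301) = sqrt(sqrt(11346) + 39301) = sqrt(39301 + sqrt(11346))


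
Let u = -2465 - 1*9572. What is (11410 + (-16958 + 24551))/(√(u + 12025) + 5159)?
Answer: 98036477/26615293 - 38006*I*√3/26615293 ≈ 3.6835 - 0.0024733*I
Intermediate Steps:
u = -12037 (u = -2465 - 9572 = -12037)
(11410 + (-16958 + 24551))/(√(u + 12025) + 5159) = (11410 + (-16958 + 24551))/(√(-12037 + 12025) + 5159) = (11410 + 7593)/(√(-12) + 5159) = 19003/(2*I*√3 + 5159) = 19003/(5159 + 2*I*√3)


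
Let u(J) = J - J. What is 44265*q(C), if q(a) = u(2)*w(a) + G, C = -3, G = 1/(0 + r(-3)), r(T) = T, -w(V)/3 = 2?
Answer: -14755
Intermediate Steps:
w(V) = -6 (w(V) = -3*2 = -6)
G = -⅓ (G = 1/(0 - 3) = 1/(-3) = -⅓ ≈ -0.33333)
u(J) = 0
q(a) = -⅓ (q(a) = 0*(-6) - ⅓ = 0 - ⅓ = -⅓)
44265*q(C) = 44265*(-⅓) = -14755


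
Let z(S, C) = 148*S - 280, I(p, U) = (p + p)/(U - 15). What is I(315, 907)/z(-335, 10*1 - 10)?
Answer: -7/494168 ≈ -1.4165e-5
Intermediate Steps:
I(p, U) = 2*p/(-15 + U) (I(p, U) = (2*p)/(-15 + U) = 2*p/(-15 + U))
z(S, C) = -280 + 148*S
I(315, 907)/z(-335, 10*1 - 10) = (2*315/(-15 + 907))/(-280 + 148*(-335)) = (2*315/892)/(-280 - 49580) = (2*315*(1/892))/(-49860) = (315/446)*(-1/49860) = -7/494168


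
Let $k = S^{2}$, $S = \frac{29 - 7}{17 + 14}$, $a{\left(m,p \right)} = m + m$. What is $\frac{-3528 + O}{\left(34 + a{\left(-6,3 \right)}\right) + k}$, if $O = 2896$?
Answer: $- \frac{303676}{10813} \approx -28.084$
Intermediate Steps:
$a{\left(m,p \right)} = 2 m$
$S = \frac{22}{31} \approx 0.70968$
$k = \frac{484}{961}$ ($k = \left(\frac{22}{31}\right)^{2} = \frac{484}{961} \approx 0.50364$)
$\frac{-3528 + O}{\left(34 + a{\left(-6,3 \right)}\right) + k} = \frac{-3528 + 2896}{\left(34 + 2 \left(-6\right)\right) + \frac{484}{961}} = - \frac{632}{\left(34 - 12\right) + \frac{484}{961}} = - \frac{632}{22 + \frac{484}{961}} = - \frac{632}{\frac{21626}{961}} = \left(-632\right) \frac{961}{21626} = - \frac{303676}{10813}$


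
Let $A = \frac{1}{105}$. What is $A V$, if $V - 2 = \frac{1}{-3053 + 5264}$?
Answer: $\frac{4423}{232155} \approx 0.019052$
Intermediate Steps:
$V = \frac{4423}{2211}$ ($V = 2 + \frac{1}{-3053 + 5264} = 2 + \frac{1}{2211} = \frac{4423}{2211} \approx 2.0005$)
$A = \frac{1}{105} \approx 0.0095238$
$A V = \frac{1}{105} \cdot \frac{4423}{2211} = \frac{4423}{232155}$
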